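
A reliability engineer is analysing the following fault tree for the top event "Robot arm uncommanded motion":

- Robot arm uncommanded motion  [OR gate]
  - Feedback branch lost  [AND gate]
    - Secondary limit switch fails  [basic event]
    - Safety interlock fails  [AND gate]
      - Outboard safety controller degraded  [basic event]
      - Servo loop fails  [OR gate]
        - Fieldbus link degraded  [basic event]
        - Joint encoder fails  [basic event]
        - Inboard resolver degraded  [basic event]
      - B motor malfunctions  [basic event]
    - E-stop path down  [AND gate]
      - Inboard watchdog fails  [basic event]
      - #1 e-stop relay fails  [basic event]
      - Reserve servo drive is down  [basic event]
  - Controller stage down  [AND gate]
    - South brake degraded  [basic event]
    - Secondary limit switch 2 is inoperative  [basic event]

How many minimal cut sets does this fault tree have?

Servo loop fails [OR]: union of children's cut sets → 3 cut set(s).
Safety interlock fails [AND]: one cut set from each child combined → 1 × 3 × 1 = 3 cut set(s).
E-stop path down [AND]: one cut set from each child combined → 1 × 1 × 1 = 1 cut set(s).
Feedback branch lost [AND]: one cut set from each child combined → 1 × 3 × 1 = 3 cut set(s).
Controller stage down [AND]: one cut set from each child combined → 1 × 1 = 1 cut set(s).
Robot arm uncommanded motion [OR]: union of children's cut sets → 4 cut set(s).
Minimal cut sets: {#1 e-stop relay fails, B motor malfunctions, Fieldbus link degraded, Inboard watchdog fails, Outboard safety controller degraded, Reserve servo drive is down, Secondary limit switch fails}; {#1 e-stop relay fails, B motor malfunctions, Inboard watchdog fails, Joint encoder fails, Outboard safety controller degraded, Reserve servo drive is down, Secondary limit switch fails}; {#1 e-stop relay fails, B motor malfunctions, Inboard resolver degraded, Inboard watchdog fails, Outboard safety controller degraded, Reserve servo drive is down, Secondary limit switch fails}; {Secondary limit switch 2 is inoperative, South brake degraded}.

4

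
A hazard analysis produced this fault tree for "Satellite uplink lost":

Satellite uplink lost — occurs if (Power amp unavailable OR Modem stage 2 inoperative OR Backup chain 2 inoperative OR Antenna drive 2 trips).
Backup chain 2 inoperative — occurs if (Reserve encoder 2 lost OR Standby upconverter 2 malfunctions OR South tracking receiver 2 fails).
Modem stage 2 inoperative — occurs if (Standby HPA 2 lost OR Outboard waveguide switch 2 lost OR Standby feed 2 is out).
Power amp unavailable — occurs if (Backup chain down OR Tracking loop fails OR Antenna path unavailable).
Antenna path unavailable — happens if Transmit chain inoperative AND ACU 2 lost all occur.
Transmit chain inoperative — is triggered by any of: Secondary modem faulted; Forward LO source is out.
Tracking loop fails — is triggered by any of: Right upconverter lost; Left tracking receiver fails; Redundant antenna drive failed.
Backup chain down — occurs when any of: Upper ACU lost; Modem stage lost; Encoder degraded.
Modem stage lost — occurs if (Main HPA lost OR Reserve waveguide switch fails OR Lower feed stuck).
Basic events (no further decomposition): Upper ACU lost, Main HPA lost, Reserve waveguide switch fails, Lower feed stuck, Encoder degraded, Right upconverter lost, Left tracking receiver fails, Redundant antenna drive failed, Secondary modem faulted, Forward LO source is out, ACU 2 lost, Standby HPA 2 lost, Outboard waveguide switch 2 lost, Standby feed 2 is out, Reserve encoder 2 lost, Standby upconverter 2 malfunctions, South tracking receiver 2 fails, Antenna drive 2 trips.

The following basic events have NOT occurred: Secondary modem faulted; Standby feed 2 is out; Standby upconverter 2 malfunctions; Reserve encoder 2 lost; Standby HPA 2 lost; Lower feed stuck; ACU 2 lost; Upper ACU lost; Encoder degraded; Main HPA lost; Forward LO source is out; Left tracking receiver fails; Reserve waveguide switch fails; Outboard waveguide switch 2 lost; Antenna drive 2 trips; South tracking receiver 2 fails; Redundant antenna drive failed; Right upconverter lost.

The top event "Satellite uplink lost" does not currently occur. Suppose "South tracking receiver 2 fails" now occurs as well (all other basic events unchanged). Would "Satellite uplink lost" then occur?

Yes

Counterfactual: set "South tracking receiver 2 fails" to occurred.
Modem stage lost [OR]: Main HPA lost=not, Reserve waveguide switch fails=not, Lower feed stuck=not → no input occurs → does not occur.
Backup chain down [OR]: Upper ACU lost=not, Modem stage lost=not, Encoder degraded=not → no input occurs → does not occur.
Tracking loop fails [OR]: Right upconverter lost=not, Left tracking receiver fails=not, Redundant antenna drive failed=not → no input occurs → does not occur.
Transmit chain inoperative [OR]: Secondary modem faulted=not, Forward LO source is out=not → no input occurs → does not occur.
Antenna path unavailable [AND]: Transmit chain inoperative=not, ACU 2 lost=not → not all inputs occur → does not occur.
Power amp unavailable [OR]: Backup chain down=not, Tracking loop fails=not, Antenna path unavailable=not → no input occurs → does not occur.
Modem stage 2 inoperative [OR]: Standby HPA 2 lost=not, Outboard waveguide switch 2 lost=not, Standby feed 2 is out=not → no input occurs → does not occur.
Backup chain 2 inoperative [OR]: Reserve encoder 2 lost=not, Standby upconverter 2 malfunctions=not, South tracking receiver 2 fails=occurs → at least one input occurs → occurs.
Satellite uplink lost [OR]: Power amp unavailable=not, Modem stage 2 inoperative=not, Backup chain 2 inoperative=occurs, Antenna drive 2 trips=not → at least one input occurs → occurs.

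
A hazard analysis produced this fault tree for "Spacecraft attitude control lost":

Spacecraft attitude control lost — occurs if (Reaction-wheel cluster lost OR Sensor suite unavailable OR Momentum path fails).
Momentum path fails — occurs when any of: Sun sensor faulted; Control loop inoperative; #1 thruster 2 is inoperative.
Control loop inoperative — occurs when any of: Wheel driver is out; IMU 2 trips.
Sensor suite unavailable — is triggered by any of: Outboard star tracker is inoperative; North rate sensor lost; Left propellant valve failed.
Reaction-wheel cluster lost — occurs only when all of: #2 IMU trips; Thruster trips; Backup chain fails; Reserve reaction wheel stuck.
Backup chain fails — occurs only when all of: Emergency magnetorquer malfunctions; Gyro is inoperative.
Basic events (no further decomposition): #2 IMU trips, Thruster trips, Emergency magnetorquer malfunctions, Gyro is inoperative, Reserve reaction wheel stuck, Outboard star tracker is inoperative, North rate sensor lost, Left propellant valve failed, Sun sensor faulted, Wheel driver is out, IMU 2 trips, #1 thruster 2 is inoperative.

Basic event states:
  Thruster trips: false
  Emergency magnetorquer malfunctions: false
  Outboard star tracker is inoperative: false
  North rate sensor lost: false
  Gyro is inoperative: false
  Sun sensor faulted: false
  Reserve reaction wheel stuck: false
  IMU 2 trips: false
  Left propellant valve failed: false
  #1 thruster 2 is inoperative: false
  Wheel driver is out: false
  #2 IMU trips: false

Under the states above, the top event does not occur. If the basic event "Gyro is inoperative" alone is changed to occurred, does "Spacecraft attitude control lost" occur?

No

Counterfactual: set "Gyro is inoperative" to occurred.
Backup chain fails [AND]: Emergency magnetorquer malfunctions=not, Gyro is inoperative=occurs → not all inputs occur → does not occur.
Reaction-wheel cluster lost [AND]: #2 IMU trips=not, Thruster trips=not, Backup chain fails=not, Reserve reaction wheel stuck=not → not all inputs occur → does not occur.
Sensor suite unavailable [OR]: Outboard star tracker is inoperative=not, North rate sensor lost=not, Left propellant valve failed=not → no input occurs → does not occur.
Control loop inoperative [OR]: Wheel driver is out=not, IMU 2 trips=not → no input occurs → does not occur.
Momentum path fails [OR]: Sun sensor faulted=not, Control loop inoperative=not, #1 thruster 2 is inoperative=not → no input occurs → does not occur.
Spacecraft attitude control lost [OR]: Reaction-wheel cluster lost=not, Sensor suite unavailable=not, Momentum path fails=not → no input occurs → does not occur.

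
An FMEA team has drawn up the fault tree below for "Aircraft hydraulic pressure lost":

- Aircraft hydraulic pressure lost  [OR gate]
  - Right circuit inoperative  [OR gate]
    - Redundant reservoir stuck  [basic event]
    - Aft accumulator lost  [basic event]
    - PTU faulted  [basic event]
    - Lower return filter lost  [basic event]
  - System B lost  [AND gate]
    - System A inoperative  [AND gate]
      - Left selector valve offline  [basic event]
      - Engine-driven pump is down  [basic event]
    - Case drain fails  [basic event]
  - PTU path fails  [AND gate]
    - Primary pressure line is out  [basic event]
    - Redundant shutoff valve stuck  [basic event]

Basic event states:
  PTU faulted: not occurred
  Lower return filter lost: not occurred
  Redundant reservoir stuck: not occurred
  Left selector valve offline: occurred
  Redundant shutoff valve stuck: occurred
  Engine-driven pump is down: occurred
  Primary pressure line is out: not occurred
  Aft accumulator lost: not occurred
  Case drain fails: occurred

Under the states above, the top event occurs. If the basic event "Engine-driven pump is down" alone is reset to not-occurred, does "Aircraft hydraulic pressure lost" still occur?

Counterfactual: set "Engine-driven pump is down" to not occurred.
Right circuit inoperative [OR]: Redundant reservoir stuck=not, Aft accumulator lost=not, PTU faulted=not, Lower return filter lost=not → no input occurs → does not occur.
System A inoperative [AND]: Left selector valve offline=occurs, Engine-driven pump is down=not → not all inputs occur → does not occur.
System B lost [AND]: System A inoperative=not, Case drain fails=occurs → not all inputs occur → does not occur.
PTU path fails [AND]: Primary pressure line is out=not, Redundant shutoff valve stuck=occurs → not all inputs occur → does not occur.
Aircraft hydraulic pressure lost [OR]: Right circuit inoperative=not, System B lost=not, PTU path fails=not → no input occurs → does not occur.

No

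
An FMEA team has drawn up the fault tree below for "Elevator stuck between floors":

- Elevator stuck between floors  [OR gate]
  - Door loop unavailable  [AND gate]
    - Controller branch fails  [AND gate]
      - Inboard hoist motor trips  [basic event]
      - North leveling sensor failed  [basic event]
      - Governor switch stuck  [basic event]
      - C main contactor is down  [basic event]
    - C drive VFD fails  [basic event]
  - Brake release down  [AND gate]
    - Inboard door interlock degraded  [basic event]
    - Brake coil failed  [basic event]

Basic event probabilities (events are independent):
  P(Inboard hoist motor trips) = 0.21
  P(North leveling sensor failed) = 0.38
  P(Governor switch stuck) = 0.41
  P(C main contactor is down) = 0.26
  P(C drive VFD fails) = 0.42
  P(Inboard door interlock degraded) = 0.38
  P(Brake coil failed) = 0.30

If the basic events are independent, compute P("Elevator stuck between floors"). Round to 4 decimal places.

P(Controller branch fails) [AND] = 0.21 × 0.38 × 0.41 × 0.26 = 0.008507
P(Door loop unavailable) [AND] = 0.008507 × 0.42 = 0.003573
P(Brake release down) [AND] = 0.38 × 0.30 = 0.114000
P(Elevator stuck between floors) [OR] = 1 − (1−0.003573) × (1−0.114000) = 0.117166
Rounded to 4 decimal places: P(Elevator stuck between floors) ≈ 0.1172.

0.1172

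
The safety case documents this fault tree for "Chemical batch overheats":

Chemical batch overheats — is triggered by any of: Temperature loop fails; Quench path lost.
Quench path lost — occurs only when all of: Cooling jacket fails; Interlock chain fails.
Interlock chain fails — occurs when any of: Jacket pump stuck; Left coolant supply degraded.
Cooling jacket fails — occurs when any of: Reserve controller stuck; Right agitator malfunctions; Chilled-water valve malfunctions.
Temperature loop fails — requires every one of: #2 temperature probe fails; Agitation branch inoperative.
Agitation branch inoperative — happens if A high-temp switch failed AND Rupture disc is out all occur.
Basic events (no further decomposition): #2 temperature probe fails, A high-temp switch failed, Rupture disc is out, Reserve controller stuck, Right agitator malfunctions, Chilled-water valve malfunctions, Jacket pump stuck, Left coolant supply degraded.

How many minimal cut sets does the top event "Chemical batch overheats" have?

7

Agitation branch inoperative [AND]: one cut set from each child combined → 1 × 1 = 1 cut set(s).
Temperature loop fails [AND]: one cut set from each child combined → 1 × 1 = 1 cut set(s).
Cooling jacket fails [OR]: union of children's cut sets → 3 cut set(s).
Interlock chain fails [OR]: union of children's cut sets → 2 cut set(s).
Quench path lost [AND]: one cut set from each child combined → 3 × 2 = 6 cut set(s).
Chemical batch overheats [OR]: union of children's cut sets → 7 cut set(s).
Minimal cut sets: {#2 temperature probe fails, A high-temp switch failed, Rupture disc is out}; {Jacket pump stuck, Reserve controller stuck}; {Left coolant supply degraded, Reserve controller stuck}; {Jacket pump stuck, Right agitator malfunctions}; {Left coolant supply degraded, Right agitator malfunctions}; {Chilled-water valve malfunctions, Jacket pump stuck}; {Chilled-water valve malfunctions, Left coolant supply degraded}.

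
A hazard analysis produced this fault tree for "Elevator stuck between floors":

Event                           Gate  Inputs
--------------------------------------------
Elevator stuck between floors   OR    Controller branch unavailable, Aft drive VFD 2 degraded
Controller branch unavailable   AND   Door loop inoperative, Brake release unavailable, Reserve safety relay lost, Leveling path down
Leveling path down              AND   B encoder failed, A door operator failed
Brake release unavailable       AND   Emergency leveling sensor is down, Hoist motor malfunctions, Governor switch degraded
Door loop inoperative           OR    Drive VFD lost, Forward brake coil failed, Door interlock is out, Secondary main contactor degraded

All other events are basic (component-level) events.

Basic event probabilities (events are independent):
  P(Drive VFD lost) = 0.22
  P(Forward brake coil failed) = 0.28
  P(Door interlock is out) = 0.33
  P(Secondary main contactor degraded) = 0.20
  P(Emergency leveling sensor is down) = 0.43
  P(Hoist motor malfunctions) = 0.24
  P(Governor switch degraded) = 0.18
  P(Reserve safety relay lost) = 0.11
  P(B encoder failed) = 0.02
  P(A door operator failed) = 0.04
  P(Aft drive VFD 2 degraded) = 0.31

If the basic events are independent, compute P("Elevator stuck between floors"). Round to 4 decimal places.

0.3100

P(Door loop inoperative) [OR] = 1 − (1−0.22) × (1−0.28) × (1−0.33) × (1−0.20) = 0.698982
P(Brake release unavailable) [AND] = 0.43 × 0.24 × 0.18 = 0.018576
P(Leveling path down) [AND] = 0.02 × 0.04 = 0.000800
P(Controller branch unavailable) [AND] = 0.698982 × 0.018576 × 0.11 × 0.000800 = 0.000001
P(Elevator stuck between floors) [OR] = 1 − (1−0.000001) × (1−0.31) = 0.310001
Rounded to 4 decimal places: P(Elevator stuck between floors) ≈ 0.3100.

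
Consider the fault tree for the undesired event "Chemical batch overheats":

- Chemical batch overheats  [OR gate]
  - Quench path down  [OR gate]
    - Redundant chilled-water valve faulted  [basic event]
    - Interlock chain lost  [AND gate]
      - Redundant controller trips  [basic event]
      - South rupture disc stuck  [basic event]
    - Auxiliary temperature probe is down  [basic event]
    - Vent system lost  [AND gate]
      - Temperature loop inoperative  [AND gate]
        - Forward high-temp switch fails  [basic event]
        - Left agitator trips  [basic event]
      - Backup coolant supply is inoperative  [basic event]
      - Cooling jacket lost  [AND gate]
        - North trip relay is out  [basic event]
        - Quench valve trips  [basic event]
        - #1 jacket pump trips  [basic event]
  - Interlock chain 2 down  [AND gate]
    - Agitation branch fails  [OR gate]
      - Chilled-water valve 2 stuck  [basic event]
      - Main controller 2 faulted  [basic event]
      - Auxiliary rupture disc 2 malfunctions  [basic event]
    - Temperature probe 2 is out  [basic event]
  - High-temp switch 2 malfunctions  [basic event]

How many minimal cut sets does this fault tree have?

8

Interlock chain lost [AND]: one cut set from each child combined → 1 × 1 = 1 cut set(s).
Temperature loop inoperative [AND]: one cut set from each child combined → 1 × 1 = 1 cut set(s).
Cooling jacket lost [AND]: one cut set from each child combined → 1 × 1 × 1 = 1 cut set(s).
Vent system lost [AND]: one cut set from each child combined → 1 × 1 × 1 = 1 cut set(s).
Quench path down [OR]: union of children's cut sets → 4 cut set(s).
Agitation branch fails [OR]: union of children's cut sets → 3 cut set(s).
Interlock chain 2 down [AND]: one cut set from each child combined → 3 × 1 = 3 cut set(s).
Chemical batch overheats [OR]: union of children's cut sets → 8 cut set(s).
Minimal cut sets: {Redundant chilled-water valve faulted}; {Redundant controller trips, South rupture disc stuck}; {Auxiliary temperature probe is down}; {#1 jacket pump trips, Backup coolant supply is inoperative, Forward high-temp switch fails, Left agitator trips, North trip relay is out, Quench valve trips}; {Chilled-water valve 2 stuck, Temperature probe 2 is out}; {Main controller 2 faulted, Temperature probe 2 is out}; {Auxiliary rupture disc 2 malfunctions, Temperature probe 2 is out}; {High-temp switch 2 malfunctions}.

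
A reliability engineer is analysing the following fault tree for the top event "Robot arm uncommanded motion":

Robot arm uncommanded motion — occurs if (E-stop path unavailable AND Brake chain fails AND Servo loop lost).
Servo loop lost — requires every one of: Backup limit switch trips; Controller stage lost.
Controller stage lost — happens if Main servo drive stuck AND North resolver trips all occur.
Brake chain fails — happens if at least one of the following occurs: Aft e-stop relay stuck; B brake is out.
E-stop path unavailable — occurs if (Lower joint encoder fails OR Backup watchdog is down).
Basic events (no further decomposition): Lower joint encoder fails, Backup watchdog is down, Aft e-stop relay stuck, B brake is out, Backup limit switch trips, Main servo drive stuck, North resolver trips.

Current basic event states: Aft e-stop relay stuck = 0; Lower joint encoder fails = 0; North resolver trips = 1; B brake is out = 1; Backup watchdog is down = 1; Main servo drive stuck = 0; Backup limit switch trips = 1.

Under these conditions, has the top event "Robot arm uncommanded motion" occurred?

No

E-stop path unavailable [OR]: Lower joint encoder fails=not, Backup watchdog is down=occurs → at least one input occurs → occurs.
Brake chain fails [OR]: Aft e-stop relay stuck=not, B brake is out=occurs → at least one input occurs → occurs.
Controller stage lost [AND]: Main servo drive stuck=not, North resolver trips=occurs → not all inputs occur → does not occur.
Servo loop lost [AND]: Backup limit switch trips=occurs, Controller stage lost=not → not all inputs occur → does not occur.
Robot arm uncommanded motion [AND]: E-stop path unavailable=occurs, Brake chain fails=occurs, Servo loop lost=not → not all inputs occur → does not occur.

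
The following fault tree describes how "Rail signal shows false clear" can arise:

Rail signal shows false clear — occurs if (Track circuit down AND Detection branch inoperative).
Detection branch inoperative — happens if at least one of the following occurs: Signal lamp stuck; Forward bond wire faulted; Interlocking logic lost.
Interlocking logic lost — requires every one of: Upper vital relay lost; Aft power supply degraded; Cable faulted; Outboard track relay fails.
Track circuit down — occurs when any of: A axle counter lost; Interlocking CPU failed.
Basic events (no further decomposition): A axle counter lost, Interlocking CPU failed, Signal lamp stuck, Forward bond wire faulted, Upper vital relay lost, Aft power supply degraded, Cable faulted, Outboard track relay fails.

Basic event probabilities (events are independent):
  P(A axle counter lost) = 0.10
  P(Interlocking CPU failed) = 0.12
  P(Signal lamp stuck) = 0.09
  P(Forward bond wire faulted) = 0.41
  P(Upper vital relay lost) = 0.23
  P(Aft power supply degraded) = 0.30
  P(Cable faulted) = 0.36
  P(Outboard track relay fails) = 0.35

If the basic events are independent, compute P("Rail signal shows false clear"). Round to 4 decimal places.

P(Track circuit down) [OR] = 1 − (1−0.10) × (1−0.12) = 0.208000
P(Interlocking logic lost) [AND] = 0.23 × 0.30 × 0.36 × 0.35 = 0.008694
P(Detection branch inoperative) [OR] = 1 − (1−0.09) × (1−0.41) × (1−0.008694) = 0.467768
P(Rail signal shows false clear) [AND] = 0.208000 × 0.467768 = 0.097296
Rounded to 4 decimal places: P(Rail signal shows false clear) ≈ 0.0973.

0.0973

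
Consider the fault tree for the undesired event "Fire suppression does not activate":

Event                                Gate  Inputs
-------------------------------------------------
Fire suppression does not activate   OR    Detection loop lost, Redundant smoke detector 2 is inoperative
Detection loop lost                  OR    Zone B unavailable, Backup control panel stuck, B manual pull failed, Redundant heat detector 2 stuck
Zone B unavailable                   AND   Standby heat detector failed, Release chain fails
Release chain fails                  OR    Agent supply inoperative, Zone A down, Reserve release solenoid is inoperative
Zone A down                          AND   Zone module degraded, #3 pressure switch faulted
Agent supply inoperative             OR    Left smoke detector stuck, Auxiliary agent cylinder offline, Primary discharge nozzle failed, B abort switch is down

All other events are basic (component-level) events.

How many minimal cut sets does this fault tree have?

10

Agent supply inoperative [OR]: union of children's cut sets → 4 cut set(s).
Zone A down [AND]: one cut set from each child combined → 1 × 1 = 1 cut set(s).
Release chain fails [OR]: union of children's cut sets → 6 cut set(s).
Zone B unavailable [AND]: one cut set from each child combined → 1 × 6 = 6 cut set(s).
Detection loop lost [OR]: union of children's cut sets → 9 cut set(s).
Fire suppression does not activate [OR]: union of children's cut sets → 10 cut set(s).
Minimal cut sets: {Left smoke detector stuck, Standby heat detector failed}; {Auxiliary agent cylinder offline, Standby heat detector failed}; {Primary discharge nozzle failed, Standby heat detector failed}; {B abort switch is down, Standby heat detector failed}; {#3 pressure switch faulted, Standby heat detector failed, Zone module degraded}; {Reserve release solenoid is inoperative, Standby heat detector failed}; {Backup control panel stuck}; {B manual pull failed}; {Redundant heat detector 2 stuck}; {Redundant smoke detector 2 is inoperative}.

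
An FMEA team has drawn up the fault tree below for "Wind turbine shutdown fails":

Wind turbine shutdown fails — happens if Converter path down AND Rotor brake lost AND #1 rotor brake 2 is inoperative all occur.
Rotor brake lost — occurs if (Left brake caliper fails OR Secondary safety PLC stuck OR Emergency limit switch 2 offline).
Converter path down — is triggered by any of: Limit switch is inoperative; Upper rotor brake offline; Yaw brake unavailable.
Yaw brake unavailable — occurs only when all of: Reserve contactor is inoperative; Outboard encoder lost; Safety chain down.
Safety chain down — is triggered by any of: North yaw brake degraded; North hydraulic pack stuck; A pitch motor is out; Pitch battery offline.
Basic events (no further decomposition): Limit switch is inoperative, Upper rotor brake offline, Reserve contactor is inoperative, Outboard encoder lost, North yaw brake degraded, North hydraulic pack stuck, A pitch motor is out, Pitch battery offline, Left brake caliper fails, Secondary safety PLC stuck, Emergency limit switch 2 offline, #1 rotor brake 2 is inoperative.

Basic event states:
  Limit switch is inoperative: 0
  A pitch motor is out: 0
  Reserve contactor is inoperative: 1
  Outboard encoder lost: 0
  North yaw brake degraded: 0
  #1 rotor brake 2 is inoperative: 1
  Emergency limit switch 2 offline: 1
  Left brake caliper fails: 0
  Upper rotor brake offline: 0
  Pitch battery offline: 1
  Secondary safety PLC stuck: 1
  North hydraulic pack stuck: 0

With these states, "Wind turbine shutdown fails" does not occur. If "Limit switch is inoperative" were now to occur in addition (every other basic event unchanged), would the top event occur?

Yes

Counterfactual: set "Limit switch is inoperative" to occurred.
Safety chain down [OR]: North yaw brake degraded=not, North hydraulic pack stuck=not, A pitch motor is out=not, Pitch battery offline=occurs → at least one input occurs → occurs.
Yaw brake unavailable [AND]: Reserve contactor is inoperative=occurs, Outboard encoder lost=not, Safety chain down=occurs → not all inputs occur → does not occur.
Converter path down [OR]: Limit switch is inoperative=occurs, Upper rotor brake offline=not, Yaw brake unavailable=not → at least one input occurs → occurs.
Rotor brake lost [OR]: Left brake caliper fails=not, Secondary safety PLC stuck=occurs, Emergency limit switch 2 offline=occurs → at least one input occurs → occurs.
Wind turbine shutdown fails [AND]: Converter path down=occurs, Rotor brake lost=occurs, #1 rotor brake 2 is inoperative=occurs → all inputs occur → occurs.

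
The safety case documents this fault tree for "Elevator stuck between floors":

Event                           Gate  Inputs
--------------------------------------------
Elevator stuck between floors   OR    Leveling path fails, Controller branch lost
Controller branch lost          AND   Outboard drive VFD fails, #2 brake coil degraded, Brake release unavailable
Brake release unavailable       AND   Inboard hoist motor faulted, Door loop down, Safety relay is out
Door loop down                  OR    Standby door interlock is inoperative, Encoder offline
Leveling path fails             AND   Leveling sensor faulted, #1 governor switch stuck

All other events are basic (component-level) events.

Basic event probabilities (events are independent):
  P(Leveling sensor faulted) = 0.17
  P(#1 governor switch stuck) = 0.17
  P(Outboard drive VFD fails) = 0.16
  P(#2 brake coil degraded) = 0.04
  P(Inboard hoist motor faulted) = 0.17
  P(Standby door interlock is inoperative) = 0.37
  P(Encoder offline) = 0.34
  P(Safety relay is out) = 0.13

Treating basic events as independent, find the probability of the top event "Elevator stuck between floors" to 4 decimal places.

0.0290

P(Leveling path fails) [AND] = 0.17 × 0.17 = 0.028900
P(Door loop down) [OR] = 1 − (1−0.37) × (1−0.34) = 0.584200
P(Brake release unavailable) [AND] = 0.17 × 0.584200 × 0.13 = 0.012911
P(Controller branch lost) [AND] = 0.16 × 0.04 × 0.012911 = 0.000083
P(Elevator stuck between floors) [OR] = 1 − (1−0.028900) × (1−0.000083) = 0.028981
Rounded to 4 decimal places: P(Elevator stuck between floors) ≈ 0.0290.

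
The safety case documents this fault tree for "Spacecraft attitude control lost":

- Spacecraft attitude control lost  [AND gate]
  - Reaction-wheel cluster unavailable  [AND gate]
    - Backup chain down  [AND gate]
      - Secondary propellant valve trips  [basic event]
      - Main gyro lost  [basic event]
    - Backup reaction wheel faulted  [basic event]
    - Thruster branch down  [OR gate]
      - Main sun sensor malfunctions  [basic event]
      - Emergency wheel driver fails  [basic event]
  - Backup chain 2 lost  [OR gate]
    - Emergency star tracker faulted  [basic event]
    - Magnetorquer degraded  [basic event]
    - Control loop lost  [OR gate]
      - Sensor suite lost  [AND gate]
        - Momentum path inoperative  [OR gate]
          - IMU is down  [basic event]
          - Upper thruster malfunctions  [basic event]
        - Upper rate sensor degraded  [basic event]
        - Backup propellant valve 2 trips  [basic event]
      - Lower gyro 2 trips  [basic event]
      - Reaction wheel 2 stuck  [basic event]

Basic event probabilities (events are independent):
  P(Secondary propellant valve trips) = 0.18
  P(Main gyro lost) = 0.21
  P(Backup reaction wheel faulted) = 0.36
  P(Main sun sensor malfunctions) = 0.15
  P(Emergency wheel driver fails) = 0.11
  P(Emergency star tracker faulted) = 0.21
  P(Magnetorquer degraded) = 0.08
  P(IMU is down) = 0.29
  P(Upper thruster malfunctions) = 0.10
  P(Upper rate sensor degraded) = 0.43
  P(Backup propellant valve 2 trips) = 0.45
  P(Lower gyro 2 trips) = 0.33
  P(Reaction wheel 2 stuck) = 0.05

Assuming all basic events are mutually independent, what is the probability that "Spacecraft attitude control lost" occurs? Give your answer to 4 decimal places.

P(Backup chain down) [AND] = 0.18 × 0.21 = 0.037800
P(Thruster branch down) [OR] = 1 − (1−0.15) × (1−0.11) = 0.243500
P(Reaction-wheel cluster unavailable) [AND] = 0.037800 × 0.36 × 0.243500 = 0.003314
P(Momentum path inoperative) [OR] = 1 − (1−0.29) × (1−0.10) = 0.361000
P(Sensor suite lost) [AND] = 0.361000 × 0.43 × 0.45 = 0.069854
P(Control loop lost) [OR] = 1 − (1−0.069854) × (1−0.33) × (1−0.05) = 0.407962
P(Backup chain 2 lost) [OR] = 1 − (1−0.21) × (1−0.08) × (1−0.407962) = 0.569707
P(Spacecraft attitude control lost) [AND] = 0.003314 × 0.569707 = 0.001888
Rounded to 4 decimal places: P(Spacecraft attitude control lost) ≈ 0.0019.

0.0019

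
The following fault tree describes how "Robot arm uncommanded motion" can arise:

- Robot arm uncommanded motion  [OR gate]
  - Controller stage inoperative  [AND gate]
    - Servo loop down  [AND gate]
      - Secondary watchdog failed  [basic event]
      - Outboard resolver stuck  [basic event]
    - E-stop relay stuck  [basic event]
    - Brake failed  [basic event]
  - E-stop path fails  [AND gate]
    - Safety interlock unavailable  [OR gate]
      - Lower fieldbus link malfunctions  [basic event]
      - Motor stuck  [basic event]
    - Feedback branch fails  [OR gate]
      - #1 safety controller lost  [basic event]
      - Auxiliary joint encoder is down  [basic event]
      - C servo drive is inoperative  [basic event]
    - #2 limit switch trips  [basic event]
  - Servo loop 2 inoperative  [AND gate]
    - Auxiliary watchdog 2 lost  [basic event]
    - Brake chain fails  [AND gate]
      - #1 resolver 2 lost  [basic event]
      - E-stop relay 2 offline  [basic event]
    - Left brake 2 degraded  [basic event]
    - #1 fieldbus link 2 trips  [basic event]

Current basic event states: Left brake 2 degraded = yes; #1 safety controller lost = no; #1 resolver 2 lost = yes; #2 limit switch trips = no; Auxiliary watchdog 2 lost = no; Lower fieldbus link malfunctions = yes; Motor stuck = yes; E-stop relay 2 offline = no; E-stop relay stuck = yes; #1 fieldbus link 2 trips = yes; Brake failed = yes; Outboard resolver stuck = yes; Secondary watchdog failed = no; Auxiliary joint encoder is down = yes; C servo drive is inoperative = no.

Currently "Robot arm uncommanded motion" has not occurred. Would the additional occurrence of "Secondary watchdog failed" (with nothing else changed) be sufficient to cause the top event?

Counterfactual: set "Secondary watchdog failed" to occurred.
Servo loop down [AND]: Secondary watchdog failed=occurs, Outboard resolver stuck=occurs → all inputs occur → occurs.
Controller stage inoperative [AND]: Servo loop down=occurs, E-stop relay stuck=occurs, Brake failed=occurs → all inputs occur → occurs.
Safety interlock unavailable [OR]: Lower fieldbus link malfunctions=occurs, Motor stuck=occurs → at least one input occurs → occurs.
Feedback branch fails [OR]: #1 safety controller lost=not, Auxiliary joint encoder is down=occurs, C servo drive is inoperative=not → at least one input occurs → occurs.
E-stop path fails [AND]: Safety interlock unavailable=occurs, Feedback branch fails=occurs, #2 limit switch trips=not → not all inputs occur → does not occur.
Brake chain fails [AND]: #1 resolver 2 lost=occurs, E-stop relay 2 offline=not → not all inputs occur → does not occur.
Servo loop 2 inoperative [AND]: Auxiliary watchdog 2 lost=not, Brake chain fails=not, Left brake 2 degraded=occurs, #1 fieldbus link 2 trips=occurs → not all inputs occur → does not occur.
Robot arm uncommanded motion [OR]: Controller stage inoperative=occurs, E-stop path fails=not, Servo loop 2 inoperative=not → at least one input occurs → occurs.

Yes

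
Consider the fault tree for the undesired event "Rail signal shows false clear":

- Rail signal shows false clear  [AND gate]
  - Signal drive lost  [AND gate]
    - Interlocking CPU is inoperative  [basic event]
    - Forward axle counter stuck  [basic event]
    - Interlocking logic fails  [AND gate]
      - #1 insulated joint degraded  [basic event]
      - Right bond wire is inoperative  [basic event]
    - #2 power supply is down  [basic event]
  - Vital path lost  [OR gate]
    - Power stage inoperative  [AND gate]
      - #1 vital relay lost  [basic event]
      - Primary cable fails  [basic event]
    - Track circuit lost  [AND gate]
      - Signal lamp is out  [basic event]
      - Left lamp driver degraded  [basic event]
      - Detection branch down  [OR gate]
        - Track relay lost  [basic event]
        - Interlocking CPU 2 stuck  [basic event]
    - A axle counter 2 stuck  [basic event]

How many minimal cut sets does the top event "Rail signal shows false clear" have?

4

Interlocking logic fails [AND]: one cut set from each child combined → 1 × 1 = 1 cut set(s).
Signal drive lost [AND]: one cut set from each child combined → 1 × 1 × 1 × 1 = 1 cut set(s).
Power stage inoperative [AND]: one cut set from each child combined → 1 × 1 = 1 cut set(s).
Detection branch down [OR]: union of children's cut sets → 2 cut set(s).
Track circuit lost [AND]: one cut set from each child combined → 1 × 1 × 2 = 2 cut set(s).
Vital path lost [OR]: union of children's cut sets → 4 cut set(s).
Rail signal shows false clear [AND]: one cut set from each child combined → 1 × 4 = 4 cut set(s).
Minimal cut sets: {#1 insulated joint degraded, #1 vital relay lost, #2 power supply is down, Forward axle counter stuck, Interlocking CPU is inoperative, Primary cable fails, Right bond wire is inoperative}; {#1 insulated joint degraded, #2 power supply is down, Forward axle counter stuck, Interlocking CPU is inoperative, Left lamp driver degraded, Right bond wire is inoperative, Signal lamp is out, Track relay lost}; {#1 insulated joint degraded, #2 power supply is down, Forward axle counter stuck, Interlocking CPU 2 stuck, Interlocking CPU is inoperative, Left lamp driver degraded, Right bond wire is inoperative, Signal lamp is out}; {#1 insulated joint degraded, #2 power supply is down, A axle counter 2 stuck, Forward axle counter stuck, Interlocking CPU is inoperative, Right bond wire is inoperative}.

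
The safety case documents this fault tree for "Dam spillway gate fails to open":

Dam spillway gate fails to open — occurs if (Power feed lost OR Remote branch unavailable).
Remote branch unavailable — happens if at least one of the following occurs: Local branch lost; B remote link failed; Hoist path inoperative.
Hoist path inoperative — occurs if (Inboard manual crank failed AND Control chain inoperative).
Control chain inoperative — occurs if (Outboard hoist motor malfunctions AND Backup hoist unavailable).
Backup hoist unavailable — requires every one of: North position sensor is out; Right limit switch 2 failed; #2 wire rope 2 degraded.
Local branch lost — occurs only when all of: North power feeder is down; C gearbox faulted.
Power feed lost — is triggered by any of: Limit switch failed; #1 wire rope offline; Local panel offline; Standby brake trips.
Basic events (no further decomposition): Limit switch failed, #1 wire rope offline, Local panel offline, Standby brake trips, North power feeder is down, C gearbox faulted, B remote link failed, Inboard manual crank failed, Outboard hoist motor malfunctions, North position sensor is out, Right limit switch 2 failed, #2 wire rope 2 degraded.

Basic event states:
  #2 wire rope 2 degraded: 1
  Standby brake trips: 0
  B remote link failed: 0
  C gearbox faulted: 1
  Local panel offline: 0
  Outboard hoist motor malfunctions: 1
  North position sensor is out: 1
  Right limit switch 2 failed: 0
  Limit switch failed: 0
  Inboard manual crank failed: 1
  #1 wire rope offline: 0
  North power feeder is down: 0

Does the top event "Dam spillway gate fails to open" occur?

No

Power feed lost [OR]: Limit switch failed=not, #1 wire rope offline=not, Local panel offline=not, Standby brake trips=not → no input occurs → does not occur.
Local branch lost [AND]: North power feeder is down=not, C gearbox faulted=occurs → not all inputs occur → does not occur.
Backup hoist unavailable [AND]: North position sensor is out=occurs, Right limit switch 2 failed=not, #2 wire rope 2 degraded=occurs → not all inputs occur → does not occur.
Control chain inoperative [AND]: Outboard hoist motor malfunctions=occurs, Backup hoist unavailable=not → not all inputs occur → does not occur.
Hoist path inoperative [AND]: Inboard manual crank failed=occurs, Control chain inoperative=not → not all inputs occur → does not occur.
Remote branch unavailable [OR]: Local branch lost=not, B remote link failed=not, Hoist path inoperative=not → no input occurs → does not occur.
Dam spillway gate fails to open [OR]: Power feed lost=not, Remote branch unavailable=not → no input occurs → does not occur.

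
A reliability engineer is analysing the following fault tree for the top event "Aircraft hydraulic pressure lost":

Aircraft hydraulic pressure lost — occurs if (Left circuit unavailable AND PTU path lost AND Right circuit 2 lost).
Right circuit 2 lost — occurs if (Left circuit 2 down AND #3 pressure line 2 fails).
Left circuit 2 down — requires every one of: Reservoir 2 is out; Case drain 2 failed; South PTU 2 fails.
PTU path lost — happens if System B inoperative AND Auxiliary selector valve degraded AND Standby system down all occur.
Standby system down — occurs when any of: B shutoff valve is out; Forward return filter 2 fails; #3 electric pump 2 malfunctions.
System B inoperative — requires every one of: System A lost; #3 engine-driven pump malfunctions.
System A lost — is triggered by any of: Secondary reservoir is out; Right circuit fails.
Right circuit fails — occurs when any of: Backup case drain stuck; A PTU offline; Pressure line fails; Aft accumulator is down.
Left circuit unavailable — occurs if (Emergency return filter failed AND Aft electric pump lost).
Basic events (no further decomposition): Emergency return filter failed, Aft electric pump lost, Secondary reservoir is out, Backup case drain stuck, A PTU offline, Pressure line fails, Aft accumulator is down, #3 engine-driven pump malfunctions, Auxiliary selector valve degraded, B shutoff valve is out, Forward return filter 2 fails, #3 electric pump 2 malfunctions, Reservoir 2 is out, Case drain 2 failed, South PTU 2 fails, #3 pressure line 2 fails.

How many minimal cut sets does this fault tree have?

Left circuit unavailable [AND]: one cut set from each child combined → 1 × 1 = 1 cut set(s).
Right circuit fails [OR]: union of children's cut sets → 4 cut set(s).
System A lost [OR]: union of children's cut sets → 5 cut set(s).
System B inoperative [AND]: one cut set from each child combined → 5 × 1 = 5 cut set(s).
Standby system down [OR]: union of children's cut sets → 3 cut set(s).
PTU path lost [AND]: one cut set from each child combined → 5 × 1 × 3 = 15 cut set(s).
Left circuit 2 down [AND]: one cut set from each child combined → 1 × 1 × 1 = 1 cut set(s).
Right circuit 2 lost [AND]: one cut set from each child combined → 1 × 1 = 1 cut set(s).
Aircraft hydraulic pressure lost [AND]: one cut set from each child combined → 1 × 15 × 1 = 15 cut set(s).

15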